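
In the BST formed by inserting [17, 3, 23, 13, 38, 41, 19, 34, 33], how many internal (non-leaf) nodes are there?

Tree built from: [17, 3, 23, 13, 38, 41, 19, 34, 33]
Tree (level-order array): [17, 3, 23, None, 13, 19, 38, None, None, None, None, 34, 41, 33]
Rule: An internal node has at least one child.
Per-node child counts:
  node 17: 2 child(ren)
  node 3: 1 child(ren)
  node 13: 0 child(ren)
  node 23: 2 child(ren)
  node 19: 0 child(ren)
  node 38: 2 child(ren)
  node 34: 1 child(ren)
  node 33: 0 child(ren)
  node 41: 0 child(ren)
Matching nodes: [17, 3, 23, 38, 34]
Count of internal (non-leaf) nodes: 5


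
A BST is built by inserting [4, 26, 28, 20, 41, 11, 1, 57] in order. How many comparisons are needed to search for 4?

Search path for 4: 4
Found: True
Comparisons: 1


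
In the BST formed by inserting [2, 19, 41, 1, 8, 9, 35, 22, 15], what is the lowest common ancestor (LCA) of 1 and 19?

Tree insertion order: [2, 19, 41, 1, 8, 9, 35, 22, 15]
Tree (level-order array): [2, 1, 19, None, None, 8, 41, None, 9, 35, None, None, 15, 22]
In a BST, the LCA of p=1, q=19 is the first node v on the
root-to-leaf path with p <= v <= q (go left if both < v, right if both > v).
Walk from root:
  at 2: 1 <= 2 <= 19, this is the LCA
LCA = 2


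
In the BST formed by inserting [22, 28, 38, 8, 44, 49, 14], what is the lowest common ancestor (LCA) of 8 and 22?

Tree insertion order: [22, 28, 38, 8, 44, 49, 14]
Tree (level-order array): [22, 8, 28, None, 14, None, 38, None, None, None, 44, None, 49]
In a BST, the LCA of p=8, q=22 is the first node v on the
root-to-leaf path with p <= v <= q (go left if both < v, right if both > v).
Walk from root:
  at 22: 8 <= 22 <= 22, this is the LCA
LCA = 22


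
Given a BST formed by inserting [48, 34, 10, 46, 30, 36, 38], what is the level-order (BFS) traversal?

Tree insertion order: [48, 34, 10, 46, 30, 36, 38]
Tree (level-order array): [48, 34, None, 10, 46, None, 30, 36, None, None, None, None, 38]
BFS from the root, enqueuing left then right child of each popped node:
  queue [48] -> pop 48, enqueue [34], visited so far: [48]
  queue [34] -> pop 34, enqueue [10, 46], visited so far: [48, 34]
  queue [10, 46] -> pop 10, enqueue [30], visited so far: [48, 34, 10]
  queue [46, 30] -> pop 46, enqueue [36], visited so far: [48, 34, 10, 46]
  queue [30, 36] -> pop 30, enqueue [none], visited so far: [48, 34, 10, 46, 30]
  queue [36] -> pop 36, enqueue [38], visited so far: [48, 34, 10, 46, 30, 36]
  queue [38] -> pop 38, enqueue [none], visited so far: [48, 34, 10, 46, 30, 36, 38]
Result: [48, 34, 10, 46, 30, 36, 38]


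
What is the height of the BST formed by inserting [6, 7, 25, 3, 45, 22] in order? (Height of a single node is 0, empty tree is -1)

Insertion order: [6, 7, 25, 3, 45, 22]
Tree (level-order array): [6, 3, 7, None, None, None, 25, 22, 45]
Compute height bottom-up (empty subtree = -1):
  height(3) = 1 + max(-1, -1) = 0
  height(22) = 1 + max(-1, -1) = 0
  height(45) = 1 + max(-1, -1) = 0
  height(25) = 1 + max(0, 0) = 1
  height(7) = 1 + max(-1, 1) = 2
  height(6) = 1 + max(0, 2) = 3
Height = 3


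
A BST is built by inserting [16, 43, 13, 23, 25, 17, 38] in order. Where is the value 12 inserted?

Starting tree (level order): [16, 13, 43, None, None, 23, None, 17, 25, None, None, None, 38]
Insertion path: 16 -> 13
Result: insert 12 as left child of 13
Final tree (level order): [16, 13, 43, 12, None, 23, None, None, None, 17, 25, None, None, None, 38]


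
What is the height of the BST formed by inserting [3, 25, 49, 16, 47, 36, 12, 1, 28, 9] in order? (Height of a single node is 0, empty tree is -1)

Insertion order: [3, 25, 49, 16, 47, 36, 12, 1, 28, 9]
Tree (level-order array): [3, 1, 25, None, None, 16, 49, 12, None, 47, None, 9, None, 36, None, None, None, 28]
Compute height bottom-up (empty subtree = -1):
  height(1) = 1 + max(-1, -1) = 0
  height(9) = 1 + max(-1, -1) = 0
  height(12) = 1 + max(0, -1) = 1
  height(16) = 1 + max(1, -1) = 2
  height(28) = 1 + max(-1, -1) = 0
  height(36) = 1 + max(0, -1) = 1
  height(47) = 1 + max(1, -1) = 2
  height(49) = 1 + max(2, -1) = 3
  height(25) = 1 + max(2, 3) = 4
  height(3) = 1 + max(0, 4) = 5
Height = 5


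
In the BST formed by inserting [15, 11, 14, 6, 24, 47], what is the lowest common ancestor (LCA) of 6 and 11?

Tree insertion order: [15, 11, 14, 6, 24, 47]
Tree (level-order array): [15, 11, 24, 6, 14, None, 47]
In a BST, the LCA of p=6, q=11 is the first node v on the
root-to-leaf path with p <= v <= q (go left if both < v, right if both > v).
Walk from root:
  at 15: both 6 and 11 < 15, go left
  at 11: 6 <= 11 <= 11, this is the LCA
LCA = 11


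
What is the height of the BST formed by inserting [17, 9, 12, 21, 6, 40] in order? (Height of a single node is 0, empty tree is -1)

Insertion order: [17, 9, 12, 21, 6, 40]
Tree (level-order array): [17, 9, 21, 6, 12, None, 40]
Compute height bottom-up (empty subtree = -1):
  height(6) = 1 + max(-1, -1) = 0
  height(12) = 1 + max(-1, -1) = 0
  height(9) = 1 + max(0, 0) = 1
  height(40) = 1 + max(-1, -1) = 0
  height(21) = 1 + max(-1, 0) = 1
  height(17) = 1 + max(1, 1) = 2
Height = 2


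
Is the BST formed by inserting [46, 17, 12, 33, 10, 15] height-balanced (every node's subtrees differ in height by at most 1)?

Tree (level-order array): [46, 17, None, 12, 33, 10, 15]
Definition: a tree is height-balanced if, at every node, |h(left) - h(right)| <= 1 (empty subtree has height -1).
Bottom-up per-node check:
  node 10: h_left=-1, h_right=-1, diff=0 [OK], height=0
  node 15: h_left=-1, h_right=-1, diff=0 [OK], height=0
  node 12: h_left=0, h_right=0, diff=0 [OK], height=1
  node 33: h_left=-1, h_right=-1, diff=0 [OK], height=0
  node 17: h_left=1, h_right=0, diff=1 [OK], height=2
  node 46: h_left=2, h_right=-1, diff=3 [FAIL (|2--1|=3 > 1)], height=3
Node 46 violates the condition: |2 - -1| = 3 > 1.
Result: Not balanced


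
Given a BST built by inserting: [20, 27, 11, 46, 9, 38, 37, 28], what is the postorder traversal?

Tree insertion order: [20, 27, 11, 46, 9, 38, 37, 28]
Tree (level-order array): [20, 11, 27, 9, None, None, 46, None, None, 38, None, 37, None, 28]
Postorder traversal: [9, 11, 28, 37, 38, 46, 27, 20]


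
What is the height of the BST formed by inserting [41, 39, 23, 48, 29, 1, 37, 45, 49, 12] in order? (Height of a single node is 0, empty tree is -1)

Insertion order: [41, 39, 23, 48, 29, 1, 37, 45, 49, 12]
Tree (level-order array): [41, 39, 48, 23, None, 45, 49, 1, 29, None, None, None, None, None, 12, None, 37]
Compute height bottom-up (empty subtree = -1):
  height(12) = 1 + max(-1, -1) = 0
  height(1) = 1 + max(-1, 0) = 1
  height(37) = 1 + max(-1, -1) = 0
  height(29) = 1 + max(-1, 0) = 1
  height(23) = 1 + max(1, 1) = 2
  height(39) = 1 + max(2, -1) = 3
  height(45) = 1 + max(-1, -1) = 0
  height(49) = 1 + max(-1, -1) = 0
  height(48) = 1 + max(0, 0) = 1
  height(41) = 1 + max(3, 1) = 4
Height = 4


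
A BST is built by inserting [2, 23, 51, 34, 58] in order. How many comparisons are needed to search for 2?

Search path for 2: 2
Found: True
Comparisons: 1


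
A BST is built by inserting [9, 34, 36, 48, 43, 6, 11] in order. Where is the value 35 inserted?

Starting tree (level order): [9, 6, 34, None, None, 11, 36, None, None, None, 48, 43]
Insertion path: 9 -> 34 -> 36
Result: insert 35 as left child of 36
Final tree (level order): [9, 6, 34, None, None, 11, 36, None, None, 35, 48, None, None, 43]


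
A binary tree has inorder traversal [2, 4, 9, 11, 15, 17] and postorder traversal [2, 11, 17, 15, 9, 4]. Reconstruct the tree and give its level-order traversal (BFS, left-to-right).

Inorder:   [2, 4, 9, 11, 15, 17]
Postorder: [2, 11, 17, 15, 9, 4]
Algorithm: postorder visits root last, so walk postorder right-to-left;
each value is the root of the current inorder slice — split it at that
value, recurse on the right subtree first, then the left.
Recursive splits:
  root=4; inorder splits into left=[2], right=[9, 11, 15, 17]
  root=9; inorder splits into left=[], right=[11, 15, 17]
  root=15; inorder splits into left=[11], right=[17]
  root=17; inorder splits into left=[], right=[]
  root=11; inorder splits into left=[], right=[]
  root=2; inorder splits into left=[], right=[]
Reconstructed level-order: [4, 2, 9, 15, 11, 17]


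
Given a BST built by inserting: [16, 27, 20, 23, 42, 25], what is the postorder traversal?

Tree insertion order: [16, 27, 20, 23, 42, 25]
Tree (level-order array): [16, None, 27, 20, 42, None, 23, None, None, None, 25]
Postorder traversal: [25, 23, 20, 42, 27, 16]


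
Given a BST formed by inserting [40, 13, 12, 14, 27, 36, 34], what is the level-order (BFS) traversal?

Tree insertion order: [40, 13, 12, 14, 27, 36, 34]
Tree (level-order array): [40, 13, None, 12, 14, None, None, None, 27, None, 36, 34]
BFS from the root, enqueuing left then right child of each popped node:
  queue [40] -> pop 40, enqueue [13], visited so far: [40]
  queue [13] -> pop 13, enqueue [12, 14], visited so far: [40, 13]
  queue [12, 14] -> pop 12, enqueue [none], visited so far: [40, 13, 12]
  queue [14] -> pop 14, enqueue [27], visited so far: [40, 13, 12, 14]
  queue [27] -> pop 27, enqueue [36], visited so far: [40, 13, 12, 14, 27]
  queue [36] -> pop 36, enqueue [34], visited so far: [40, 13, 12, 14, 27, 36]
  queue [34] -> pop 34, enqueue [none], visited so far: [40, 13, 12, 14, 27, 36, 34]
Result: [40, 13, 12, 14, 27, 36, 34]


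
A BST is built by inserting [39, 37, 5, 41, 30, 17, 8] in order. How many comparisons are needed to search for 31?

Search path for 31: 39 -> 37 -> 5 -> 30
Found: False
Comparisons: 4


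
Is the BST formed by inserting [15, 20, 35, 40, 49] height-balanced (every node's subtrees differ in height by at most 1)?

Tree (level-order array): [15, None, 20, None, 35, None, 40, None, 49]
Definition: a tree is height-balanced if, at every node, |h(left) - h(right)| <= 1 (empty subtree has height -1).
Bottom-up per-node check:
  node 49: h_left=-1, h_right=-1, diff=0 [OK], height=0
  node 40: h_left=-1, h_right=0, diff=1 [OK], height=1
  node 35: h_left=-1, h_right=1, diff=2 [FAIL (|-1-1|=2 > 1)], height=2
  node 20: h_left=-1, h_right=2, diff=3 [FAIL (|-1-2|=3 > 1)], height=3
  node 15: h_left=-1, h_right=3, diff=4 [FAIL (|-1-3|=4 > 1)], height=4
Node 35 violates the condition: |-1 - 1| = 2 > 1.
Result: Not balanced


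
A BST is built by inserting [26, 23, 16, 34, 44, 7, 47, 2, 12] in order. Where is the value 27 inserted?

Starting tree (level order): [26, 23, 34, 16, None, None, 44, 7, None, None, 47, 2, 12]
Insertion path: 26 -> 34
Result: insert 27 as left child of 34
Final tree (level order): [26, 23, 34, 16, None, 27, 44, 7, None, None, None, None, 47, 2, 12]


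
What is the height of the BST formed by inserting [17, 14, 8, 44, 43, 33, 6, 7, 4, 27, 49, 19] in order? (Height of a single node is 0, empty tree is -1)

Insertion order: [17, 14, 8, 44, 43, 33, 6, 7, 4, 27, 49, 19]
Tree (level-order array): [17, 14, 44, 8, None, 43, 49, 6, None, 33, None, None, None, 4, 7, 27, None, None, None, None, None, 19]
Compute height bottom-up (empty subtree = -1):
  height(4) = 1 + max(-1, -1) = 0
  height(7) = 1 + max(-1, -1) = 0
  height(6) = 1 + max(0, 0) = 1
  height(8) = 1 + max(1, -1) = 2
  height(14) = 1 + max(2, -1) = 3
  height(19) = 1 + max(-1, -1) = 0
  height(27) = 1 + max(0, -1) = 1
  height(33) = 1 + max(1, -1) = 2
  height(43) = 1 + max(2, -1) = 3
  height(49) = 1 + max(-1, -1) = 0
  height(44) = 1 + max(3, 0) = 4
  height(17) = 1 + max(3, 4) = 5
Height = 5


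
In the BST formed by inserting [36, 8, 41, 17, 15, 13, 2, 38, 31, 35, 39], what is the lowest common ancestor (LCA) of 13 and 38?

Tree insertion order: [36, 8, 41, 17, 15, 13, 2, 38, 31, 35, 39]
Tree (level-order array): [36, 8, 41, 2, 17, 38, None, None, None, 15, 31, None, 39, 13, None, None, 35]
In a BST, the LCA of p=13, q=38 is the first node v on the
root-to-leaf path with p <= v <= q (go left if both < v, right if both > v).
Walk from root:
  at 36: 13 <= 36 <= 38, this is the LCA
LCA = 36


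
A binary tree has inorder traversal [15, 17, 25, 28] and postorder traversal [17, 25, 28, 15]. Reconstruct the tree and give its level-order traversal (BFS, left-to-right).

Inorder:   [15, 17, 25, 28]
Postorder: [17, 25, 28, 15]
Algorithm: postorder visits root last, so walk postorder right-to-left;
each value is the root of the current inorder slice — split it at that
value, recurse on the right subtree first, then the left.
Recursive splits:
  root=15; inorder splits into left=[], right=[17, 25, 28]
  root=28; inorder splits into left=[17, 25], right=[]
  root=25; inorder splits into left=[17], right=[]
  root=17; inorder splits into left=[], right=[]
Reconstructed level-order: [15, 28, 25, 17]


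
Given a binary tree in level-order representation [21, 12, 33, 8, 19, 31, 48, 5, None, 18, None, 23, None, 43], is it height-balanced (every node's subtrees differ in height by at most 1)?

Tree (level-order array): [21, 12, 33, 8, 19, 31, 48, 5, None, 18, None, 23, None, 43]
Definition: a tree is height-balanced if, at every node, |h(left) - h(right)| <= 1 (empty subtree has height -1).
Bottom-up per-node check:
  node 5: h_left=-1, h_right=-1, diff=0 [OK], height=0
  node 8: h_left=0, h_right=-1, diff=1 [OK], height=1
  node 18: h_left=-1, h_right=-1, diff=0 [OK], height=0
  node 19: h_left=0, h_right=-1, diff=1 [OK], height=1
  node 12: h_left=1, h_right=1, diff=0 [OK], height=2
  node 23: h_left=-1, h_right=-1, diff=0 [OK], height=0
  node 31: h_left=0, h_right=-1, diff=1 [OK], height=1
  node 43: h_left=-1, h_right=-1, diff=0 [OK], height=0
  node 48: h_left=0, h_right=-1, diff=1 [OK], height=1
  node 33: h_left=1, h_right=1, diff=0 [OK], height=2
  node 21: h_left=2, h_right=2, diff=0 [OK], height=3
All nodes satisfy the balance condition.
Result: Balanced


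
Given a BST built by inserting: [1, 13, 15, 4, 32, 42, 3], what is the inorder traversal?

Tree insertion order: [1, 13, 15, 4, 32, 42, 3]
Tree (level-order array): [1, None, 13, 4, 15, 3, None, None, 32, None, None, None, 42]
Inorder traversal: [1, 3, 4, 13, 15, 32, 42]


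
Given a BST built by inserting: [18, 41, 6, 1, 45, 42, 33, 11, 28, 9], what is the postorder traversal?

Tree insertion order: [18, 41, 6, 1, 45, 42, 33, 11, 28, 9]
Tree (level-order array): [18, 6, 41, 1, 11, 33, 45, None, None, 9, None, 28, None, 42]
Postorder traversal: [1, 9, 11, 6, 28, 33, 42, 45, 41, 18]


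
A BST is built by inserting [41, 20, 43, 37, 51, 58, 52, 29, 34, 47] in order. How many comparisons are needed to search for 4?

Search path for 4: 41 -> 20
Found: False
Comparisons: 2


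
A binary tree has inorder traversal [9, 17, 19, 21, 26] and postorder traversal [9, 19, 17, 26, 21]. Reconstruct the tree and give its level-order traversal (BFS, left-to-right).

Inorder:   [9, 17, 19, 21, 26]
Postorder: [9, 19, 17, 26, 21]
Algorithm: postorder visits root last, so walk postorder right-to-left;
each value is the root of the current inorder slice — split it at that
value, recurse on the right subtree first, then the left.
Recursive splits:
  root=21; inorder splits into left=[9, 17, 19], right=[26]
  root=26; inorder splits into left=[], right=[]
  root=17; inorder splits into left=[9], right=[19]
  root=19; inorder splits into left=[], right=[]
  root=9; inorder splits into left=[], right=[]
Reconstructed level-order: [21, 17, 26, 9, 19]


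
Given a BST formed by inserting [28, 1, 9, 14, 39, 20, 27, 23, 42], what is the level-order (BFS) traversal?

Tree insertion order: [28, 1, 9, 14, 39, 20, 27, 23, 42]
Tree (level-order array): [28, 1, 39, None, 9, None, 42, None, 14, None, None, None, 20, None, 27, 23]
BFS from the root, enqueuing left then right child of each popped node:
  queue [28] -> pop 28, enqueue [1, 39], visited so far: [28]
  queue [1, 39] -> pop 1, enqueue [9], visited so far: [28, 1]
  queue [39, 9] -> pop 39, enqueue [42], visited so far: [28, 1, 39]
  queue [9, 42] -> pop 9, enqueue [14], visited so far: [28, 1, 39, 9]
  queue [42, 14] -> pop 42, enqueue [none], visited so far: [28, 1, 39, 9, 42]
  queue [14] -> pop 14, enqueue [20], visited so far: [28, 1, 39, 9, 42, 14]
  queue [20] -> pop 20, enqueue [27], visited so far: [28, 1, 39, 9, 42, 14, 20]
  queue [27] -> pop 27, enqueue [23], visited so far: [28, 1, 39, 9, 42, 14, 20, 27]
  queue [23] -> pop 23, enqueue [none], visited so far: [28, 1, 39, 9, 42, 14, 20, 27, 23]
Result: [28, 1, 39, 9, 42, 14, 20, 27, 23]


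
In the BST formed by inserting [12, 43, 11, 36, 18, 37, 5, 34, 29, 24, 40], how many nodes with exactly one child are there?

Tree built from: [12, 43, 11, 36, 18, 37, 5, 34, 29, 24, 40]
Tree (level-order array): [12, 11, 43, 5, None, 36, None, None, None, 18, 37, None, 34, None, 40, 29, None, None, None, 24]
Rule: These are nodes with exactly 1 non-null child.
Per-node child counts:
  node 12: 2 child(ren)
  node 11: 1 child(ren)
  node 5: 0 child(ren)
  node 43: 1 child(ren)
  node 36: 2 child(ren)
  node 18: 1 child(ren)
  node 34: 1 child(ren)
  node 29: 1 child(ren)
  node 24: 0 child(ren)
  node 37: 1 child(ren)
  node 40: 0 child(ren)
Matching nodes: [11, 43, 18, 34, 29, 37]
Count of nodes with exactly one child: 6


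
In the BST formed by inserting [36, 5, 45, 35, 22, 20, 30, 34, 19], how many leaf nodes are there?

Tree built from: [36, 5, 45, 35, 22, 20, 30, 34, 19]
Tree (level-order array): [36, 5, 45, None, 35, None, None, 22, None, 20, 30, 19, None, None, 34]
Rule: A leaf has 0 children.
Per-node child counts:
  node 36: 2 child(ren)
  node 5: 1 child(ren)
  node 35: 1 child(ren)
  node 22: 2 child(ren)
  node 20: 1 child(ren)
  node 19: 0 child(ren)
  node 30: 1 child(ren)
  node 34: 0 child(ren)
  node 45: 0 child(ren)
Matching nodes: [19, 34, 45]
Count of leaf nodes: 3


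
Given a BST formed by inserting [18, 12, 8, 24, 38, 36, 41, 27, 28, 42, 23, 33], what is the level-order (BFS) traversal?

Tree insertion order: [18, 12, 8, 24, 38, 36, 41, 27, 28, 42, 23, 33]
Tree (level-order array): [18, 12, 24, 8, None, 23, 38, None, None, None, None, 36, 41, 27, None, None, 42, None, 28, None, None, None, 33]
BFS from the root, enqueuing left then right child of each popped node:
  queue [18] -> pop 18, enqueue [12, 24], visited so far: [18]
  queue [12, 24] -> pop 12, enqueue [8], visited so far: [18, 12]
  queue [24, 8] -> pop 24, enqueue [23, 38], visited so far: [18, 12, 24]
  queue [8, 23, 38] -> pop 8, enqueue [none], visited so far: [18, 12, 24, 8]
  queue [23, 38] -> pop 23, enqueue [none], visited so far: [18, 12, 24, 8, 23]
  queue [38] -> pop 38, enqueue [36, 41], visited so far: [18, 12, 24, 8, 23, 38]
  queue [36, 41] -> pop 36, enqueue [27], visited so far: [18, 12, 24, 8, 23, 38, 36]
  queue [41, 27] -> pop 41, enqueue [42], visited so far: [18, 12, 24, 8, 23, 38, 36, 41]
  queue [27, 42] -> pop 27, enqueue [28], visited so far: [18, 12, 24, 8, 23, 38, 36, 41, 27]
  queue [42, 28] -> pop 42, enqueue [none], visited so far: [18, 12, 24, 8, 23, 38, 36, 41, 27, 42]
  queue [28] -> pop 28, enqueue [33], visited so far: [18, 12, 24, 8, 23, 38, 36, 41, 27, 42, 28]
  queue [33] -> pop 33, enqueue [none], visited so far: [18, 12, 24, 8, 23, 38, 36, 41, 27, 42, 28, 33]
Result: [18, 12, 24, 8, 23, 38, 36, 41, 27, 42, 28, 33]


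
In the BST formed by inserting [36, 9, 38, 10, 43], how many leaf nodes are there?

Tree built from: [36, 9, 38, 10, 43]
Tree (level-order array): [36, 9, 38, None, 10, None, 43]
Rule: A leaf has 0 children.
Per-node child counts:
  node 36: 2 child(ren)
  node 9: 1 child(ren)
  node 10: 0 child(ren)
  node 38: 1 child(ren)
  node 43: 0 child(ren)
Matching nodes: [10, 43]
Count of leaf nodes: 2


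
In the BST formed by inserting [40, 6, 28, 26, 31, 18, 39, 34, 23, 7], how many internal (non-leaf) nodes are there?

Tree built from: [40, 6, 28, 26, 31, 18, 39, 34, 23, 7]
Tree (level-order array): [40, 6, None, None, 28, 26, 31, 18, None, None, 39, 7, 23, 34]
Rule: An internal node has at least one child.
Per-node child counts:
  node 40: 1 child(ren)
  node 6: 1 child(ren)
  node 28: 2 child(ren)
  node 26: 1 child(ren)
  node 18: 2 child(ren)
  node 7: 0 child(ren)
  node 23: 0 child(ren)
  node 31: 1 child(ren)
  node 39: 1 child(ren)
  node 34: 0 child(ren)
Matching nodes: [40, 6, 28, 26, 18, 31, 39]
Count of internal (non-leaf) nodes: 7


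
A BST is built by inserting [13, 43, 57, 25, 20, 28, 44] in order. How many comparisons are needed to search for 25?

Search path for 25: 13 -> 43 -> 25
Found: True
Comparisons: 3


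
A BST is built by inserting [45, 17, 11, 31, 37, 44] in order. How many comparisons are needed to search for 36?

Search path for 36: 45 -> 17 -> 31 -> 37
Found: False
Comparisons: 4


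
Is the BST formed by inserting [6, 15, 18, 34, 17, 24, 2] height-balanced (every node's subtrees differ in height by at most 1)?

Tree (level-order array): [6, 2, 15, None, None, None, 18, 17, 34, None, None, 24]
Definition: a tree is height-balanced if, at every node, |h(left) - h(right)| <= 1 (empty subtree has height -1).
Bottom-up per-node check:
  node 2: h_left=-1, h_right=-1, diff=0 [OK], height=0
  node 17: h_left=-1, h_right=-1, diff=0 [OK], height=0
  node 24: h_left=-1, h_right=-1, diff=0 [OK], height=0
  node 34: h_left=0, h_right=-1, diff=1 [OK], height=1
  node 18: h_left=0, h_right=1, diff=1 [OK], height=2
  node 15: h_left=-1, h_right=2, diff=3 [FAIL (|-1-2|=3 > 1)], height=3
  node 6: h_left=0, h_right=3, diff=3 [FAIL (|0-3|=3 > 1)], height=4
Node 15 violates the condition: |-1 - 2| = 3 > 1.
Result: Not balanced


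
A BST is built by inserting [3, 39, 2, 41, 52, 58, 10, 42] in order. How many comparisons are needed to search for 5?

Search path for 5: 3 -> 39 -> 10
Found: False
Comparisons: 3


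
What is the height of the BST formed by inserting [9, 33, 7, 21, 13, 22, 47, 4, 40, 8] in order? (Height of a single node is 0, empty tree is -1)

Insertion order: [9, 33, 7, 21, 13, 22, 47, 4, 40, 8]
Tree (level-order array): [9, 7, 33, 4, 8, 21, 47, None, None, None, None, 13, 22, 40]
Compute height bottom-up (empty subtree = -1):
  height(4) = 1 + max(-1, -1) = 0
  height(8) = 1 + max(-1, -1) = 0
  height(7) = 1 + max(0, 0) = 1
  height(13) = 1 + max(-1, -1) = 0
  height(22) = 1 + max(-1, -1) = 0
  height(21) = 1 + max(0, 0) = 1
  height(40) = 1 + max(-1, -1) = 0
  height(47) = 1 + max(0, -1) = 1
  height(33) = 1 + max(1, 1) = 2
  height(9) = 1 + max(1, 2) = 3
Height = 3


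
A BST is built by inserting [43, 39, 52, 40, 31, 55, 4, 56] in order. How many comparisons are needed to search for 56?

Search path for 56: 43 -> 52 -> 55 -> 56
Found: True
Comparisons: 4


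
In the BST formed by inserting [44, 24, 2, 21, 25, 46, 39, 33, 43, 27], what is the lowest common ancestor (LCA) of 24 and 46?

Tree insertion order: [44, 24, 2, 21, 25, 46, 39, 33, 43, 27]
Tree (level-order array): [44, 24, 46, 2, 25, None, None, None, 21, None, 39, None, None, 33, 43, 27]
In a BST, the LCA of p=24, q=46 is the first node v on the
root-to-leaf path with p <= v <= q (go left if both < v, right if both > v).
Walk from root:
  at 44: 24 <= 44 <= 46, this is the LCA
LCA = 44


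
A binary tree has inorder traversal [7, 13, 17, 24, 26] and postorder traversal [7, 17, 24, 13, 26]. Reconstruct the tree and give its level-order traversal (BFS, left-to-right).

Inorder:   [7, 13, 17, 24, 26]
Postorder: [7, 17, 24, 13, 26]
Algorithm: postorder visits root last, so walk postorder right-to-left;
each value is the root of the current inorder slice — split it at that
value, recurse on the right subtree first, then the left.
Recursive splits:
  root=26; inorder splits into left=[7, 13, 17, 24], right=[]
  root=13; inorder splits into left=[7], right=[17, 24]
  root=24; inorder splits into left=[17], right=[]
  root=17; inorder splits into left=[], right=[]
  root=7; inorder splits into left=[], right=[]
Reconstructed level-order: [26, 13, 7, 24, 17]


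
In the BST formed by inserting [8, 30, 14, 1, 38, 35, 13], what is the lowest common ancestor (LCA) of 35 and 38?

Tree insertion order: [8, 30, 14, 1, 38, 35, 13]
Tree (level-order array): [8, 1, 30, None, None, 14, 38, 13, None, 35]
In a BST, the LCA of p=35, q=38 is the first node v on the
root-to-leaf path with p <= v <= q (go left if both < v, right if both > v).
Walk from root:
  at 8: both 35 and 38 > 8, go right
  at 30: both 35 and 38 > 30, go right
  at 38: 35 <= 38 <= 38, this is the LCA
LCA = 38


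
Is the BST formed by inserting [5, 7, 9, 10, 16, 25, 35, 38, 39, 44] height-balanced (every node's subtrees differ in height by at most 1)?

Tree (level-order array): [5, None, 7, None, 9, None, 10, None, 16, None, 25, None, 35, None, 38, None, 39, None, 44]
Definition: a tree is height-balanced if, at every node, |h(left) - h(right)| <= 1 (empty subtree has height -1).
Bottom-up per-node check:
  node 44: h_left=-1, h_right=-1, diff=0 [OK], height=0
  node 39: h_left=-1, h_right=0, diff=1 [OK], height=1
  node 38: h_left=-1, h_right=1, diff=2 [FAIL (|-1-1|=2 > 1)], height=2
  node 35: h_left=-1, h_right=2, diff=3 [FAIL (|-1-2|=3 > 1)], height=3
  node 25: h_left=-1, h_right=3, diff=4 [FAIL (|-1-3|=4 > 1)], height=4
  node 16: h_left=-1, h_right=4, diff=5 [FAIL (|-1-4|=5 > 1)], height=5
  node 10: h_left=-1, h_right=5, diff=6 [FAIL (|-1-5|=6 > 1)], height=6
  node 9: h_left=-1, h_right=6, diff=7 [FAIL (|-1-6|=7 > 1)], height=7
  node 7: h_left=-1, h_right=7, diff=8 [FAIL (|-1-7|=8 > 1)], height=8
  node 5: h_left=-1, h_right=8, diff=9 [FAIL (|-1-8|=9 > 1)], height=9
Node 38 violates the condition: |-1 - 1| = 2 > 1.
Result: Not balanced


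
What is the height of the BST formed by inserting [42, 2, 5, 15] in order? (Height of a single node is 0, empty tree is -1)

Insertion order: [42, 2, 5, 15]
Tree (level-order array): [42, 2, None, None, 5, None, 15]
Compute height bottom-up (empty subtree = -1):
  height(15) = 1 + max(-1, -1) = 0
  height(5) = 1 + max(-1, 0) = 1
  height(2) = 1 + max(-1, 1) = 2
  height(42) = 1 + max(2, -1) = 3
Height = 3


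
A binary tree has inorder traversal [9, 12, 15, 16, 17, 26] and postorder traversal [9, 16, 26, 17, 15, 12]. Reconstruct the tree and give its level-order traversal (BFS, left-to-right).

Inorder:   [9, 12, 15, 16, 17, 26]
Postorder: [9, 16, 26, 17, 15, 12]
Algorithm: postorder visits root last, so walk postorder right-to-left;
each value is the root of the current inorder slice — split it at that
value, recurse on the right subtree first, then the left.
Recursive splits:
  root=12; inorder splits into left=[9], right=[15, 16, 17, 26]
  root=15; inorder splits into left=[], right=[16, 17, 26]
  root=17; inorder splits into left=[16], right=[26]
  root=26; inorder splits into left=[], right=[]
  root=16; inorder splits into left=[], right=[]
  root=9; inorder splits into left=[], right=[]
Reconstructed level-order: [12, 9, 15, 17, 16, 26]


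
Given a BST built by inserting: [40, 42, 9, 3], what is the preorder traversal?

Tree insertion order: [40, 42, 9, 3]
Tree (level-order array): [40, 9, 42, 3]
Preorder traversal: [40, 9, 3, 42]


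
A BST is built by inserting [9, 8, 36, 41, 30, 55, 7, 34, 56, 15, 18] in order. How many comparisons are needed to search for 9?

Search path for 9: 9
Found: True
Comparisons: 1


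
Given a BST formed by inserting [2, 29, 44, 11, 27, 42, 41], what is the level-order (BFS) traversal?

Tree insertion order: [2, 29, 44, 11, 27, 42, 41]
Tree (level-order array): [2, None, 29, 11, 44, None, 27, 42, None, None, None, 41]
BFS from the root, enqueuing left then right child of each popped node:
  queue [2] -> pop 2, enqueue [29], visited so far: [2]
  queue [29] -> pop 29, enqueue [11, 44], visited so far: [2, 29]
  queue [11, 44] -> pop 11, enqueue [27], visited so far: [2, 29, 11]
  queue [44, 27] -> pop 44, enqueue [42], visited so far: [2, 29, 11, 44]
  queue [27, 42] -> pop 27, enqueue [none], visited so far: [2, 29, 11, 44, 27]
  queue [42] -> pop 42, enqueue [41], visited so far: [2, 29, 11, 44, 27, 42]
  queue [41] -> pop 41, enqueue [none], visited so far: [2, 29, 11, 44, 27, 42, 41]
Result: [2, 29, 11, 44, 27, 42, 41]


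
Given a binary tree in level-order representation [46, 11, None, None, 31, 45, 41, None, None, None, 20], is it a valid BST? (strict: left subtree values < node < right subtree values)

Level-order array: [46, 11, None, None, 31, 45, 41, None, None, None, 20]
Validate using subtree bounds (lo, hi): at each node, require lo < value < hi,
then recurse left with hi=value and right with lo=value.
Preorder trace (stopping at first violation):
  at node 46 with bounds (-inf, +inf): OK
  at node 11 with bounds (-inf, 46): OK
  at node 31 with bounds (11, 46): OK
  at node 45 with bounds (11, 31): VIOLATION
Node 45 violates its bound: not (11 < 45 < 31).
Result: Not a valid BST


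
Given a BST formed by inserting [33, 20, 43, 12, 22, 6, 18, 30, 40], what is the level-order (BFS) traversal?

Tree insertion order: [33, 20, 43, 12, 22, 6, 18, 30, 40]
Tree (level-order array): [33, 20, 43, 12, 22, 40, None, 6, 18, None, 30]
BFS from the root, enqueuing left then right child of each popped node:
  queue [33] -> pop 33, enqueue [20, 43], visited so far: [33]
  queue [20, 43] -> pop 20, enqueue [12, 22], visited so far: [33, 20]
  queue [43, 12, 22] -> pop 43, enqueue [40], visited so far: [33, 20, 43]
  queue [12, 22, 40] -> pop 12, enqueue [6, 18], visited so far: [33, 20, 43, 12]
  queue [22, 40, 6, 18] -> pop 22, enqueue [30], visited so far: [33, 20, 43, 12, 22]
  queue [40, 6, 18, 30] -> pop 40, enqueue [none], visited so far: [33, 20, 43, 12, 22, 40]
  queue [6, 18, 30] -> pop 6, enqueue [none], visited so far: [33, 20, 43, 12, 22, 40, 6]
  queue [18, 30] -> pop 18, enqueue [none], visited so far: [33, 20, 43, 12, 22, 40, 6, 18]
  queue [30] -> pop 30, enqueue [none], visited so far: [33, 20, 43, 12, 22, 40, 6, 18, 30]
Result: [33, 20, 43, 12, 22, 40, 6, 18, 30]


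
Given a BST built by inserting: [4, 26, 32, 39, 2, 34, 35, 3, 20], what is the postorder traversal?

Tree insertion order: [4, 26, 32, 39, 2, 34, 35, 3, 20]
Tree (level-order array): [4, 2, 26, None, 3, 20, 32, None, None, None, None, None, 39, 34, None, None, 35]
Postorder traversal: [3, 2, 20, 35, 34, 39, 32, 26, 4]


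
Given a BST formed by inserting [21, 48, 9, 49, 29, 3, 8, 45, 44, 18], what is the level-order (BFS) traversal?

Tree insertion order: [21, 48, 9, 49, 29, 3, 8, 45, 44, 18]
Tree (level-order array): [21, 9, 48, 3, 18, 29, 49, None, 8, None, None, None, 45, None, None, None, None, 44]
BFS from the root, enqueuing left then right child of each popped node:
  queue [21] -> pop 21, enqueue [9, 48], visited so far: [21]
  queue [9, 48] -> pop 9, enqueue [3, 18], visited so far: [21, 9]
  queue [48, 3, 18] -> pop 48, enqueue [29, 49], visited so far: [21, 9, 48]
  queue [3, 18, 29, 49] -> pop 3, enqueue [8], visited so far: [21, 9, 48, 3]
  queue [18, 29, 49, 8] -> pop 18, enqueue [none], visited so far: [21, 9, 48, 3, 18]
  queue [29, 49, 8] -> pop 29, enqueue [45], visited so far: [21, 9, 48, 3, 18, 29]
  queue [49, 8, 45] -> pop 49, enqueue [none], visited so far: [21, 9, 48, 3, 18, 29, 49]
  queue [8, 45] -> pop 8, enqueue [none], visited so far: [21, 9, 48, 3, 18, 29, 49, 8]
  queue [45] -> pop 45, enqueue [44], visited so far: [21, 9, 48, 3, 18, 29, 49, 8, 45]
  queue [44] -> pop 44, enqueue [none], visited so far: [21, 9, 48, 3, 18, 29, 49, 8, 45, 44]
Result: [21, 9, 48, 3, 18, 29, 49, 8, 45, 44]


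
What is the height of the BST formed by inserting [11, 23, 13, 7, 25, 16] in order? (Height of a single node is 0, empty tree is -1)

Insertion order: [11, 23, 13, 7, 25, 16]
Tree (level-order array): [11, 7, 23, None, None, 13, 25, None, 16]
Compute height bottom-up (empty subtree = -1):
  height(7) = 1 + max(-1, -1) = 0
  height(16) = 1 + max(-1, -1) = 0
  height(13) = 1 + max(-1, 0) = 1
  height(25) = 1 + max(-1, -1) = 0
  height(23) = 1 + max(1, 0) = 2
  height(11) = 1 + max(0, 2) = 3
Height = 3


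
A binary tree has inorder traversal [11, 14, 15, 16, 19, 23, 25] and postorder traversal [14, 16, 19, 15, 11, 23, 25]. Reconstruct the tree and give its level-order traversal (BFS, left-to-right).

Inorder:   [11, 14, 15, 16, 19, 23, 25]
Postorder: [14, 16, 19, 15, 11, 23, 25]
Algorithm: postorder visits root last, so walk postorder right-to-left;
each value is the root of the current inorder slice — split it at that
value, recurse on the right subtree first, then the left.
Recursive splits:
  root=25; inorder splits into left=[11, 14, 15, 16, 19, 23], right=[]
  root=23; inorder splits into left=[11, 14, 15, 16, 19], right=[]
  root=11; inorder splits into left=[], right=[14, 15, 16, 19]
  root=15; inorder splits into left=[14], right=[16, 19]
  root=19; inorder splits into left=[16], right=[]
  root=16; inorder splits into left=[], right=[]
  root=14; inorder splits into left=[], right=[]
Reconstructed level-order: [25, 23, 11, 15, 14, 19, 16]


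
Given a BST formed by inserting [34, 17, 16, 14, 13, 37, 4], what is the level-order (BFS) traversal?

Tree insertion order: [34, 17, 16, 14, 13, 37, 4]
Tree (level-order array): [34, 17, 37, 16, None, None, None, 14, None, 13, None, 4]
BFS from the root, enqueuing left then right child of each popped node:
  queue [34] -> pop 34, enqueue [17, 37], visited so far: [34]
  queue [17, 37] -> pop 17, enqueue [16], visited so far: [34, 17]
  queue [37, 16] -> pop 37, enqueue [none], visited so far: [34, 17, 37]
  queue [16] -> pop 16, enqueue [14], visited so far: [34, 17, 37, 16]
  queue [14] -> pop 14, enqueue [13], visited so far: [34, 17, 37, 16, 14]
  queue [13] -> pop 13, enqueue [4], visited so far: [34, 17, 37, 16, 14, 13]
  queue [4] -> pop 4, enqueue [none], visited so far: [34, 17, 37, 16, 14, 13, 4]
Result: [34, 17, 37, 16, 14, 13, 4]


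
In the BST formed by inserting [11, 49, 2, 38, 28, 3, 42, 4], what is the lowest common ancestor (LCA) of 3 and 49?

Tree insertion order: [11, 49, 2, 38, 28, 3, 42, 4]
Tree (level-order array): [11, 2, 49, None, 3, 38, None, None, 4, 28, 42]
In a BST, the LCA of p=3, q=49 is the first node v on the
root-to-leaf path with p <= v <= q (go left if both < v, right if both > v).
Walk from root:
  at 11: 3 <= 11 <= 49, this is the LCA
LCA = 11


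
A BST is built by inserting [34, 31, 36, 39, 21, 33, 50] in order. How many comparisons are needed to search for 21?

Search path for 21: 34 -> 31 -> 21
Found: True
Comparisons: 3


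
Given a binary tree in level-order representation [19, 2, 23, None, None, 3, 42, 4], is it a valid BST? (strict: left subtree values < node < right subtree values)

Level-order array: [19, 2, 23, None, None, 3, 42, 4]
Validate using subtree bounds (lo, hi): at each node, require lo < value < hi,
then recurse left with hi=value and right with lo=value.
Preorder trace (stopping at first violation):
  at node 19 with bounds (-inf, +inf): OK
  at node 2 with bounds (-inf, 19): OK
  at node 23 with bounds (19, +inf): OK
  at node 3 with bounds (19, 23): VIOLATION
Node 3 violates its bound: not (19 < 3 < 23).
Result: Not a valid BST


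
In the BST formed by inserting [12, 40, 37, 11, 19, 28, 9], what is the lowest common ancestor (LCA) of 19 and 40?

Tree insertion order: [12, 40, 37, 11, 19, 28, 9]
Tree (level-order array): [12, 11, 40, 9, None, 37, None, None, None, 19, None, None, 28]
In a BST, the LCA of p=19, q=40 is the first node v on the
root-to-leaf path with p <= v <= q (go left if both < v, right if both > v).
Walk from root:
  at 12: both 19 and 40 > 12, go right
  at 40: 19 <= 40 <= 40, this is the LCA
LCA = 40


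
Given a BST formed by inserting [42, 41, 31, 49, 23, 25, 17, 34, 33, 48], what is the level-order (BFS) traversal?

Tree insertion order: [42, 41, 31, 49, 23, 25, 17, 34, 33, 48]
Tree (level-order array): [42, 41, 49, 31, None, 48, None, 23, 34, None, None, 17, 25, 33]
BFS from the root, enqueuing left then right child of each popped node:
  queue [42] -> pop 42, enqueue [41, 49], visited so far: [42]
  queue [41, 49] -> pop 41, enqueue [31], visited so far: [42, 41]
  queue [49, 31] -> pop 49, enqueue [48], visited so far: [42, 41, 49]
  queue [31, 48] -> pop 31, enqueue [23, 34], visited so far: [42, 41, 49, 31]
  queue [48, 23, 34] -> pop 48, enqueue [none], visited so far: [42, 41, 49, 31, 48]
  queue [23, 34] -> pop 23, enqueue [17, 25], visited so far: [42, 41, 49, 31, 48, 23]
  queue [34, 17, 25] -> pop 34, enqueue [33], visited so far: [42, 41, 49, 31, 48, 23, 34]
  queue [17, 25, 33] -> pop 17, enqueue [none], visited so far: [42, 41, 49, 31, 48, 23, 34, 17]
  queue [25, 33] -> pop 25, enqueue [none], visited so far: [42, 41, 49, 31, 48, 23, 34, 17, 25]
  queue [33] -> pop 33, enqueue [none], visited so far: [42, 41, 49, 31, 48, 23, 34, 17, 25, 33]
Result: [42, 41, 49, 31, 48, 23, 34, 17, 25, 33]


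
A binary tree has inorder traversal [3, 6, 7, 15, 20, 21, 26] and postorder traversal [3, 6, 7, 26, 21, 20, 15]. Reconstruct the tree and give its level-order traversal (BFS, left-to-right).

Inorder:   [3, 6, 7, 15, 20, 21, 26]
Postorder: [3, 6, 7, 26, 21, 20, 15]
Algorithm: postorder visits root last, so walk postorder right-to-left;
each value is the root of the current inorder slice — split it at that
value, recurse on the right subtree first, then the left.
Recursive splits:
  root=15; inorder splits into left=[3, 6, 7], right=[20, 21, 26]
  root=20; inorder splits into left=[], right=[21, 26]
  root=21; inorder splits into left=[], right=[26]
  root=26; inorder splits into left=[], right=[]
  root=7; inorder splits into left=[3, 6], right=[]
  root=6; inorder splits into left=[3], right=[]
  root=3; inorder splits into left=[], right=[]
Reconstructed level-order: [15, 7, 20, 6, 21, 3, 26]


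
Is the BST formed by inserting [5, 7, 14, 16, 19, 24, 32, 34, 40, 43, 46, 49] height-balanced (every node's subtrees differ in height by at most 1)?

Tree (level-order array): [5, None, 7, None, 14, None, 16, None, 19, None, 24, None, 32, None, 34, None, 40, None, 43, None, 46, None, 49]
Definition: a tree is height-balanced if, at every node, |h(left) - h(right)| <= 1 (empty subtree has height -1).
Bottom-up per-node check:
  node 49: h_left=-1, h_right=-1, diff=0 [OK], height=0
  node 46: h_left=-1, h_right=0, diff=1 [OK], height=1
  node 43: h_left=-1, h_right=1, diff=2 [FAIL (|-1-1|=2 > 1)], height=2
  node 40: h_left=-1, h_right=2, diff=3 [FAIL (|-1-2|=3 > 1)], height=3
  node 34: h_left=-1, h_right=3, diff=4 [FAIL (|-1-3|=4 > 1)], height=4
  node 32: h_left=-1, h_right=4, diff=5 [FAIL (|-1-4|=5 > 1)], height=5
  node 24: h_left=-1, h_right=5, diff=6 [FAIL (|-1-5|=6 > 1)], height=6
  node 19: h_left=-1, h_right=6, diff=7 [FAIL (|-1-6|=7 > 1)], height=7
  node 16: h_left=-1, h_right=7, diff=8 [FAIL (|-1-7|=8 > 1)], height=8
  node 14: h_left=-1, h_right=8, diff=9 [FAIL (|-1-8|=9 > 1)], height=9
  node 7: h_left=-1, h_right=9, diff=10 [FAIL (|-1-9|=10 > 1)], height=10
  node 5: h_left=-1, h_right=10, diff=11 [FAIL (|-1-10|=11 > 1)], height=11
Node 43 violates the condition: |-1 - 1| = 2 > 1.
Result: Not balanced


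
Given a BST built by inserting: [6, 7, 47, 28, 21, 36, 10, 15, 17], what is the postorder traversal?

Tree insertion order: [6, 7, 47, 28, 21, 36, 10, 15, 17]
Tree (level-order array): [6, None, 7, None, 47, 28, None, 21, 36, 10, None, None, None, None, 15, None, 17]
Postorder traversal: [17, 15, 10, 21, 36, 28, 47, 7, 6]


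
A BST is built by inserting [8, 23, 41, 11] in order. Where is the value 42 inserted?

Starting tree (level order): [8, None, 23, 11, 41]
Insertion path: 8 -> 23 -> 41
Result: insert 42 as right child of 41
Final tree (level order): [8, None, 23, 11, 41, None, None, None, 42]


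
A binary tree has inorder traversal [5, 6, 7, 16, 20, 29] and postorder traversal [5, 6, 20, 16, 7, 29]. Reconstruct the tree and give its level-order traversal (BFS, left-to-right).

Inorder:   [5, 6, 7, 16, 20, 29]
Postorder: [5, 6, 20, 16, 7, 29]
Algorithm: postorder visits root last, so walk postorder right-to-left;
each value is the root of the current inorder slice — split it at that
value, recurse on the right subtree first, then the left.
Recursive splits:
  root=29; inorder splits into left=[5, 6, 7, 16, 20], right=[]
  root=7; inorder splits into left=[5, 6], right=[16, 20]
  root=16; inorder splits into left=[], right=[20]
  root=20; inorder splits into left=[], right=[]
  root=6; inorder splits into left=[5], right=[]
  root=5; inorder splits into left=[], right=[]
Reconstructed level-order: [29, 7, 6, 16, 5, 20]
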